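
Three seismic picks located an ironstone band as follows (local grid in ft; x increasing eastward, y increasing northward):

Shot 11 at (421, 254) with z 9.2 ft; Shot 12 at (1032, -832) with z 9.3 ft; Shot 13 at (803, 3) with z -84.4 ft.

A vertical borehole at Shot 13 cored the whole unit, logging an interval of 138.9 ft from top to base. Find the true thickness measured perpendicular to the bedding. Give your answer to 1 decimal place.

Two edge vectors: Shot 11→Shot 12 = (611, -1086, 0.1), Shot 11→Shot 13 = (382, -251, -93.6).
Normal n = (Shot 11→Shot 12) × (Shot 11→Shot 13) = (101674.7, 57227.8, 261491).
So ∂z/∂x = −n_x/n_z = −0.38883 and ∂z/∂y = −n_y/n_z = −0.21885.
|∇z| = √(a²+b²) = 0.44619, so dip δ = arctan(0.44619) = 24.05°.
True thickness = vertical thickness × cos δ = 138.9 × cos 24.05° = 126.8 ft.

126.8 ft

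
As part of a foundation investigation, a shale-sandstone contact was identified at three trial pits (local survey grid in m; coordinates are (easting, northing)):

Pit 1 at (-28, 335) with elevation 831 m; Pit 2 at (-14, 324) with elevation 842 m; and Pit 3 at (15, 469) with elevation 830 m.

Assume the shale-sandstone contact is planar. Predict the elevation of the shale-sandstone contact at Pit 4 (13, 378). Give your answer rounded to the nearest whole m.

848 m

Two edge vectors: Pit 1→Pit 2 = (14, -11, 11), Pit 1→Pit 3 = (43, 134, -1).
Normal n = (Pit 1→Pit 2) × (Pit 1→Pit 3) = (-1463, 487, 2349).
So ∂z/∂E = −n_x/n_z = 0.62282 and ∂z/∂N = −n_y/n_z = −0.20732.
Intercept c from Pit 1: 831 + 17.44 + 69.45 = 917.89.
At (13, 378): z = 8.1 − 78.4 + 917.89 = 847.6 m.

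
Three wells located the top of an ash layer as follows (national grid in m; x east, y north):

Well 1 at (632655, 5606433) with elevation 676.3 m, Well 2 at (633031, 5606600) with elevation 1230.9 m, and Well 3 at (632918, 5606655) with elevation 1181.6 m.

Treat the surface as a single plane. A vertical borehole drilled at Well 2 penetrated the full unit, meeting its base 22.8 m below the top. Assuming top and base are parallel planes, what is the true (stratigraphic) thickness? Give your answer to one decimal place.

Let the plane be z = a·x + b·y + c.
Well 2−Well 1: 376a + 167b = 554.6;  Well 3−Well 1: 263a + 222b = 505.3.
Solving gives a = 0.97940, b = 1.11585.
|∇z| = √(a²+b²) = 1.48470, so dip δ = arctan(1.48470) = 56.04°.
True thickness = vertical thickness × cos δ = 22.8 × cos 56.04° = 12.7 m.

12.7 m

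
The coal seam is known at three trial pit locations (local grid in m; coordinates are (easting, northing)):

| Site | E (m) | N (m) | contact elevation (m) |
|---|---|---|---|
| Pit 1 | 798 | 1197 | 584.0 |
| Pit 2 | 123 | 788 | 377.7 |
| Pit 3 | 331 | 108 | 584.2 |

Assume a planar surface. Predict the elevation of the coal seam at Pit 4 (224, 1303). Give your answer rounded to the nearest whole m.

Two edge vectors: Pit 1→Pit 2 = (-675, -409, -206.3), Pit 1→Pit 3 = (-467, -1089, 0.2).
Normal n = (Pit 1→Pit 2) × (Pit 1→Pit 3) = (-224742.5, 96477.1, 544072).
So ∂z/∂E = −n_x/n_z = 0.41307 and ∂z/∂N = −n_y/n_z = −0.17732.
Intercept c from Pit 1: 584 − 329.63 + 212.26 = 466.62.
At (224, 1303): z = 92.5 − 231.1 + 466.62 = 328.1 m.

328 m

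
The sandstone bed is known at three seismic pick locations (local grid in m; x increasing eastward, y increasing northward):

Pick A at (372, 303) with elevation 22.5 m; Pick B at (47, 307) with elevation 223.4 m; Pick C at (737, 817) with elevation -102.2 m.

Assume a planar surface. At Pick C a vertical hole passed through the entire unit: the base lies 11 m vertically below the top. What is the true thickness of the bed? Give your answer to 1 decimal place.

9.2 m

Two edge vectors: Pick A→Pick B = (-325, 4, 200.9), Pick A→Pick C = (365, 514, -124.7).
Normal n = (Pick A→Pick B) × (Pick A→Pick C) = (-103761.4, 32801, -168510).
So ∂z/∂x = −n_x/n_z = −0.61576 and ∂z/∂y = −n_y/n_z = 0.19465.
|∇z| = √(a²+b²) = 0.64579, so dip δ = arctan(0.64579) = 32.85°.
True thickness = vertical thickness × cos δ = 11 × cos 32.85° = 9.2 m.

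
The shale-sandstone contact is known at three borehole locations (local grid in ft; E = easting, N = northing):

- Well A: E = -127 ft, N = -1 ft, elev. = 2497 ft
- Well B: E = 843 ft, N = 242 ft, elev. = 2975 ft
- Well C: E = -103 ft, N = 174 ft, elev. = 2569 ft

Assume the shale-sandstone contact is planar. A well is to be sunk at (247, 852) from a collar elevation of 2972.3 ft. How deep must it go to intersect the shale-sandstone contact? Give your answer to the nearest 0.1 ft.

Let the plane be z = a·E + b·N + c.
Well B−Well A: 970a + 243b = 478;  Well C−Well A: 24a + 175b = 72.
Solving gives a = 0.40358, b = 0.35608.
Then c = 2497 − a·-127 − b·-1 = 2548.61.
At (247, 852): z_contact = 99.68 + 303.38 + 2548.61 = 2951.68 ft.
Depth below ground = 2972.3 − 2951.68 = 20.6 ft.

20.6 ft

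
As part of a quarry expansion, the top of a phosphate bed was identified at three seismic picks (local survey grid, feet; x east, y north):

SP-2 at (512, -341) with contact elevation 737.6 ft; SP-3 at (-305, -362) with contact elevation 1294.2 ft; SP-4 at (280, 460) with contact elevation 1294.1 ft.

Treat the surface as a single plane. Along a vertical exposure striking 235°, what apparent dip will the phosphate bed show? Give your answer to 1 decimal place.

15.9°

Let the plane be z = a·x + b·y + c.
SP-3−SP-2: −817a − 21b = 556.6;  SP-4−SP-2: −232a + 801b = 556.5.
Solving gives a = −0.69396, b = 0.49376.
Unit vector along 235° is (sin 235°, cos 235°) = (-0.8192, -0.5736).
Slope in that direction = a·(-0.8192) + b·(-0.5736) = 0.28525.
Apparent dip = arctan|0.28525| = 15.9° (true dip is 40.4°, so apparent ≤ true as expected).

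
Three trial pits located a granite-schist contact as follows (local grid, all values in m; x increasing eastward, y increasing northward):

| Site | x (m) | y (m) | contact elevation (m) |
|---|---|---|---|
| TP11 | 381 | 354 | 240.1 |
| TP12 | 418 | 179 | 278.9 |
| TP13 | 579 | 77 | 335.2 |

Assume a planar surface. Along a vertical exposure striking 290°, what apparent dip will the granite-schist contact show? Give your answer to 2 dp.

Two edge vectors: TP11→TP12 = (37, -175, 38.8), TP11→TP13 = (198, -277, 95.1).
Normal n = (TP11→TP12) × (TP11→TP13) = (-5894.9, 4163.7, 24401).
So ∂z/∂x = −n_x/n_z = 0.24158 and ∂z/∂y = −n_y/n_z = −0.17064.
Unit vector along 290° is (sin 290°, cos 290°) = (-0.9397, 0.3420).
Slope in that direction = a·(-0.9397) + b·(0.3420) = −0.28538.
Apparent dip = arctan|0.28538| = 15.93° (true dip is 16.5°, so apparent ≤ true as expected).

15.93°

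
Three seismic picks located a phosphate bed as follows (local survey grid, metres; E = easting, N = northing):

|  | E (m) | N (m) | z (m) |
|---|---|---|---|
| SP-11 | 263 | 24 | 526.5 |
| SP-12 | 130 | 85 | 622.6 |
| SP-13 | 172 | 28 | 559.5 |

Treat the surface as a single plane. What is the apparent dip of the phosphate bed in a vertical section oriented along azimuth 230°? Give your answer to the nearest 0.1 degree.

Let the plane be z = a·E + b·N + c.
SP-12−SP-11: −133a + 61b = 96.1;  SP-13−SP-11: −91a + 4b = 33.
Solving gives a = −0.32449, b = 0.86792.
Unit vector along 230° is (sin 230°, cos 230°) = (-0.7660, -0.6428).
Slope in that direction = a·(-0.7660) + b·(-0.6428) = −0.30932.
Apparent dip = arctan|0.30932| = 17.2° (true dip is 42.8°, so apparent ≤ true as expected).

17.2°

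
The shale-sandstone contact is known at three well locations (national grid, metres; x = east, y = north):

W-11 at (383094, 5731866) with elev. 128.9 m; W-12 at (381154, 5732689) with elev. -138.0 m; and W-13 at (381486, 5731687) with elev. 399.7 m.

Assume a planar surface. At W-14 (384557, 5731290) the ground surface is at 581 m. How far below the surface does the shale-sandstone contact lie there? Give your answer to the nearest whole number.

276 m

Let the plane be z = a·x + b·y + c.
W-12−W-11: −1940a + 823b = −266.9;  W-13−W-11: −1608a − 179b = 270.8.
Solving gives a = −0.10480587, b = −0.57135284.
Then c = 128.9 − a·383094 − b·5731866 = 3315197.34.
At (384557, 5731290): z_contact = −40303.8 − 3274588.8 + 3315197.34 = 304.7 m.
Depth below ground = 581 − 304.7 = 276 m.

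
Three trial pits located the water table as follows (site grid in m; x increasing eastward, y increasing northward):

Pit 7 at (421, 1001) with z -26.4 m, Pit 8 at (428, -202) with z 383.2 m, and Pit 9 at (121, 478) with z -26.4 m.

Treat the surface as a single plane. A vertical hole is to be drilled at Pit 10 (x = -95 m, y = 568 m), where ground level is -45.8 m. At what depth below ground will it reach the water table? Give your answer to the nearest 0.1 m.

137.9 m

Two edge vectors: Pit 7→Pit 8 = (7, -1203, 409.6), Pit 7→Pit 9 = (-300, -523, 0).
Normal n = (Pit 7→Pit 8) × (Pit 7→Pit 9) = (214220.8, -122880, -364561).
So ∂z/∂x = −n_x/n_z = 0.587613 and ∂z/∂y = −n_y/n_z = −0.337063.
Intercept c from Pit 7: -26.4 − 247.39 + 337.40 = 63.61.
At (-95, 568): z_contact = −55.82 − 191.45 + 63.61 = -183.66 m.
Depth below ground = -45.8 − (-183.66) = 137.9 m.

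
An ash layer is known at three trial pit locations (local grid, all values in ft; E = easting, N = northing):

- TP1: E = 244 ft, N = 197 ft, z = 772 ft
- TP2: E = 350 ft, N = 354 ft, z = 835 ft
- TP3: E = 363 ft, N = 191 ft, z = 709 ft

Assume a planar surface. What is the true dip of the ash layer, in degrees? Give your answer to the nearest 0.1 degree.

Two edge vectors: TP1→TP2 = (106, 157, 63), TP1→TP3 = (119, -6, -63).
Normal n = (TP1→TP2) × (TP1→TP3) = (-9513, 14175, -19319).
So ∂z/∂E = −n_x/n_z = −0.49242 and ∂z/∂N = −n_y/n_z = 0.73373.
Gradient magnitude |∇z| = √(a² + b²) = √(0.24247 + 0.53837) = 0.88365.
True dip = arctan(0.88365) = 41.5°, dipping toward SE (azimuth ≈ 146°).

41.5°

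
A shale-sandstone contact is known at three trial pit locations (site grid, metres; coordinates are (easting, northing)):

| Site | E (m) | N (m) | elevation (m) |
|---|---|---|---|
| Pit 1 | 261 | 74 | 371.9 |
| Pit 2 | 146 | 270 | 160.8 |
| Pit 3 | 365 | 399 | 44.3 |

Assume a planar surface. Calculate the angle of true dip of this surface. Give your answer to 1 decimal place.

46.0°

Let the plane be z = a·E + b·N + c.
Pit 2−Pit 1: −115a + 196b = −211.1;  Pit 3−Pit 1: 104a + 325b = −327.6.
Solving gives a = 0.07614, b = −1.03237.
Gradient magnitude |∇z| = √(a² + b²) = √(0.00580 + 1.06578) = 1.03517.
True dip = arctan(1.03517) = 46.0°, dipping toward N (azimuth ≈ 356°).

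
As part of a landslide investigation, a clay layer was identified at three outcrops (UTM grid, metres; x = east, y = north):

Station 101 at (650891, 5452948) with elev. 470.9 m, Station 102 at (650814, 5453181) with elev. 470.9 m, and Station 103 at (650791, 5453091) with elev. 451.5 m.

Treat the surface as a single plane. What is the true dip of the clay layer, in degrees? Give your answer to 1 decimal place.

21.2°

Two edge vectors: Station 101→Station 102 = (-77, 233, 0), Station 101→Station 103 = (-100, 143, -19.4).
Normal n = (Station 101→Station 102) × (Station 101→Station 103) = (-4520.2, -1493.8, 12289).
So ∂z/∂x = −n_x/n_z = 0.36782 and ∂z/∂y = −n_y/n_z = 0.12156.
Gradient magnitude |∇z| = √(a² + b²) = √(0.13530 + 0.01478) = 0.38739.
True dip = arctan(0.38739) = 21.2°, dipping toward WSW (azimuth ≈ 252°).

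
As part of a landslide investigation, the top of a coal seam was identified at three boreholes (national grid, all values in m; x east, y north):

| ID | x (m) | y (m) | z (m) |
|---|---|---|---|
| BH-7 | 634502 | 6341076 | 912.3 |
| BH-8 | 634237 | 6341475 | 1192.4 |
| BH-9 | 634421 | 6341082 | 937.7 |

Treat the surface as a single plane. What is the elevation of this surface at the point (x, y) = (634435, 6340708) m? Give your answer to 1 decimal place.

739.6 m

Let the plane be z = a·x + b·y + c.
BH-8−BH-7: −265a + 399b = 280.1;  BH-9−BH-7: −81a + 6b = 25.4.
Solving gives a = −0.275114712, b = 0.519284715.
Then c = 912.3 − a·634502 − b·6341076 = −3117350.71.
At (634435, 6340708): z = −174542.4 + 3292632.7 − 3117350.71 = 739.6 m.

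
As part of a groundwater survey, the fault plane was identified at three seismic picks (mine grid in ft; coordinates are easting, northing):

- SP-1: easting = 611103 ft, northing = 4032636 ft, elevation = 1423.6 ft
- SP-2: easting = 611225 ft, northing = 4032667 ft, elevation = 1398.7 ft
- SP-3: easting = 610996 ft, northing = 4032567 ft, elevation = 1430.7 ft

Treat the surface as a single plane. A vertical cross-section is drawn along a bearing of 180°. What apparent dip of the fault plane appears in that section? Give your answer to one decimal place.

19.4°

Let the plane be z = a·easting + b·northing + c.
SP-2−SP-1: 122a + 31b = −24.9;  SP-3−SP-1: −107a − 69b = 7.1.
Solving gives a = −0.29367, b = 0.35250.
Unit vector along 180° is (sin 180°, cos 180°) = (0.0000, -1.0000).
Slope in that direction = a·(0.0000) + b·(-1.0000) = −0.35250.
Apparent dip = arctan|0.35250| = 19.4° (true dip is 24.6°, so apparent ≤ true as expected).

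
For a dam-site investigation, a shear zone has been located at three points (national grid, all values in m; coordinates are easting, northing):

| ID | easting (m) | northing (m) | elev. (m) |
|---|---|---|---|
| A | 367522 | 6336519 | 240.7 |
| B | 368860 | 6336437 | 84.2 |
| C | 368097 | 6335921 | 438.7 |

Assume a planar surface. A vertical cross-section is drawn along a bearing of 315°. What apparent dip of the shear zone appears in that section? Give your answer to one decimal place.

13.0°

Two edge vectors: A→B = (1338, -82, -156.5), A→C = (575, -598, 198).
Normal n = (A→B) × (A→C) = (-109823, -354911.5, -752974).
So ∂z/∂easting = −n_x/n_z = −0.14585 and ∂z/∂northing = −n_y/n_z = −0.47135.
Unit vector along 315° is (sin 315°, cos 315°) = (-0.7071, 0.7071).
Slope in that direction = a·(-0.7071) + b·(0.7071) = −0.23016.
Apparent dip = arctan|0.23016| = 13.0° (true dip is 26.3°, so apparent ≤ true as expected).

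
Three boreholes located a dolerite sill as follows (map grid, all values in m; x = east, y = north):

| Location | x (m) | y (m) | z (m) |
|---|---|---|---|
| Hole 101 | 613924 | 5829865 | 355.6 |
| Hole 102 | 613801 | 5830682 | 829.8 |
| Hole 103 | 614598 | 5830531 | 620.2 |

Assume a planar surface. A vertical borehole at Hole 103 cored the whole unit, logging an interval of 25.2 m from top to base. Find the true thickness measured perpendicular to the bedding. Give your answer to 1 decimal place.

21.8 m

Two edge vectors: Hole 101→Hole 102 = (-123, 817, 474.2), Hole 101→Hole 103 = (674, 666, 264.6).
Normal n = (Hole 101→Hole 102) × (Hole 101→Hole 103) = (-99639, 352156.6, -632576).
So ∂z/∂x = −n_x/n_z = −0.15751 and ∂z/∂y = −n_y/n_z = 0.55670.
|∇z| = √(a²+b²) = 0.57856, so dip δ = arctan(0.57856) = 30.05°.
True thickness = vertical thickness × cos δ = 25.2 × cos 30.05° = 21.8 m.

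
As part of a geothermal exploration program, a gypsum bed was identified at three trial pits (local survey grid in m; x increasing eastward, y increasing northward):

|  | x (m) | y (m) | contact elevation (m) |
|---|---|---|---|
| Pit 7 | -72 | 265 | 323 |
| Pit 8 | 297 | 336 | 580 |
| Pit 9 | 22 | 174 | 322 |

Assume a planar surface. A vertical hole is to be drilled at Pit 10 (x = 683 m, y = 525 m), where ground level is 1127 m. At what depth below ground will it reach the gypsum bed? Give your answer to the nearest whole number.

208 m

Two edge vectors: Pit 7→Pit 8 = (369, 71, 257), Pit 7→Pit 9 = (94, -91, -1).
Normal n = (Pit 7→Pit 8) × (Pit 7→Pit 9) = (23316, 24527, -40253).
So ∂z/∂x = −n_x/n_z = 0.57924 and ∂z/∂y = −n_y/n_z = 0.60932.
Intercept c from Pit 7: 323 + 41.71 − 161.47 = 203.23.
At (683, 525): z_contact = 395.6 + 319.9 + 203.23 = 918.7 m.
Depth below ground = 1127 − 918.7 = 208 m.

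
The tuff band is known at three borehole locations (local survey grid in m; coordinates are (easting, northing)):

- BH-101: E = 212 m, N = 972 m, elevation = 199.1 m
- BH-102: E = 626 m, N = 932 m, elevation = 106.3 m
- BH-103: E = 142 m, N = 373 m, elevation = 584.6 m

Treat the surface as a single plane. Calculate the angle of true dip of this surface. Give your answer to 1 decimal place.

Two edge vectors: BH-101→BH-102 = (414, -40, -92.8), BH-101→BH-103 = (-70, -599, 385.5).
Normal n = (BH-101→BH-102) × (BH-101→BH-103) = (-71007.2, -153101, -250786).
So ∂z/∂E = −n_x/n_z = −0.28314 and ∂z/∂N = −n_y/n_z = −0.61048.
Gradient magnitude |∇z| = √(a² + b²) = √(0.08017 + 0.37269) = 0.67295.
True dip = arctan(0.67295) = 33.9°, dipping toward NNE (azimuth ≈ 025°).

33.9°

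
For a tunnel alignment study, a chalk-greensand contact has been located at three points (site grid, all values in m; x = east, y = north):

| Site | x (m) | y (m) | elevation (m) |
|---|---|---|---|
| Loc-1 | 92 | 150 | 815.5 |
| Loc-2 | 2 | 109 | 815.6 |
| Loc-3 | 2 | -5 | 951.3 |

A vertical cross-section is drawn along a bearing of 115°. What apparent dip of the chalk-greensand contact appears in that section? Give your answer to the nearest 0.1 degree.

44.8°

Let the plane be z = a·x + b·y + c.
Loc-2−Loc-1: −90a − 41b = 0.1;  Loc-3−Loc-1: −90a − 155b = 135.8.
Solving gives a = 0.54116, b = −1.19035.
Unit vector along 115° is (sin 115°, cos 115°) = (0.9063, -0.4226).
Slope in that direction = a·(0.9063) + b·(-0.4226) = 0.99352.
Apparent dip = arctan|0.99352| = 44.8° (true dip is 52.6°, so apparent ≤ true as expected).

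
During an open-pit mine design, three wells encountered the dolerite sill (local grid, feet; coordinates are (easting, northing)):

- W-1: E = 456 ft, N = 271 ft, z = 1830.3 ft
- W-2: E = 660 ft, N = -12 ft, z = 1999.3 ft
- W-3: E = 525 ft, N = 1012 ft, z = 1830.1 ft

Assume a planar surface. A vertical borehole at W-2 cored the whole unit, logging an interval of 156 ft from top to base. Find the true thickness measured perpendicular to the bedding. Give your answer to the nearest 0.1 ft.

125.6 ft

Let the plane be z = a·E + b·N + c.
W-2−W-1: 204a − 283b = 169;  W-3−W-1: 69a + 741b = −0.2.
Solving gives a = 0.73333, b = −0.06856.
|∇z| = √(a²+b²) = 0.73652, so dip δ = arctan(0.73652) = 36.37°.
True thickness = vertical thickness × cos δ = 156 × cos 36.37° = 125.6 ft.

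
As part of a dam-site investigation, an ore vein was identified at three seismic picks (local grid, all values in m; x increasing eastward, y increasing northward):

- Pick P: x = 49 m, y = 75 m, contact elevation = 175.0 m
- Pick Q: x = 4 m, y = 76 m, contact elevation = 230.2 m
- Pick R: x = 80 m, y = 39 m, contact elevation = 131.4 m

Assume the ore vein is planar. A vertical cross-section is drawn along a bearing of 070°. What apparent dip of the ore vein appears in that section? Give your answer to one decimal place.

Let the plane be z = a·x + b·y + c.
Pick Q−Pick P: −45a + 1b = 55.2;  Pick R−Pick P: 31a − 36b = −43.6.
Solving gives a = −1.22316, b = 0.15784.
Unit vector along 070° is (sin 70°, cos 70°) = (0.9397, 0.3420).
Slope in that direction = a·(0.9397) + b·(0.3420) = −1.09541.
Apparent dip = arctan|1.09541| = 47.6° (true dip is 51.0°, so apparent ≤ true as expected).

47.6°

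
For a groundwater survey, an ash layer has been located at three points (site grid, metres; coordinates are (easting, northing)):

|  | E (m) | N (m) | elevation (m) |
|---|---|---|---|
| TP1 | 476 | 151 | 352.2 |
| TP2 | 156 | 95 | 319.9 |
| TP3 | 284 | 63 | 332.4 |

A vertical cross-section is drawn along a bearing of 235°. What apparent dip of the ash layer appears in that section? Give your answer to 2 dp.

Let the plane be z = a·E + b·N + c.
TP2−TP1: −320a − 56b = −32.3;  TP3−TP1: −192a − 88b = −19.8.
Solving gives a = 0.09959, b = 0.00772.
Unit vector along 235° is (sin 235°, cos 235°) = (-0.8192, -0.5736).
Slope in that direction = a·(-0.8192) + b·(-0.5736) = −0.08600.
Apparent dip = arctan|0.08600| = 4.92° (true dip is 5.7°, so apparent ≤ true as expected).

4.92°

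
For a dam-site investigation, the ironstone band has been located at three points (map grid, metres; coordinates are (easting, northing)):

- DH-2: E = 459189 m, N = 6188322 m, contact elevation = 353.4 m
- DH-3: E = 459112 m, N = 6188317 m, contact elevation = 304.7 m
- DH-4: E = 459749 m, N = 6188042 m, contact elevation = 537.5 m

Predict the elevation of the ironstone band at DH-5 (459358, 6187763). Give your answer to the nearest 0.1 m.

Let the plane be z = a·E + b·N + c.
DH-3−DH-2: −77a − 5b = −48.7;  DH-4−DH-2: 560a − 280b = 184.1.
Solving gives a = 0.597557471, b = 0.537614943.
Then c = 353.4 − a·459189 − b·6188322 = −3600972.79.
At (459358, 6187763): z = 274492.8 + 3326633.8 − 3600972.79 = 153.9 m.

153.9 m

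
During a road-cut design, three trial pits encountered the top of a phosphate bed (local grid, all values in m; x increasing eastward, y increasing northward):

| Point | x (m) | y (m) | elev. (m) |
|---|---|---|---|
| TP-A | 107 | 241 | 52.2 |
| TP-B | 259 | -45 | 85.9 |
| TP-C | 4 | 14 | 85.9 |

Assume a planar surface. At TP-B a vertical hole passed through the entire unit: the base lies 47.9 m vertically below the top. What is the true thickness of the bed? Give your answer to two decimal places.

Let the plane be z = a·x + b·y + c.
TP-B−TP-A: 152a − 286b = 33.7;  TP-C−TP-A: −103a − 227b = 33.7.
Solving gives a = −0.03109, b = −0.13435.
|∇z| = √(a²+b²) = 0.13790, so dip δ = arctan(0.13790) = 7.85°.
True thickness = vertical thickness × cos δ = 47.9 × cos 7.85° = 47.45 m.

47.45 m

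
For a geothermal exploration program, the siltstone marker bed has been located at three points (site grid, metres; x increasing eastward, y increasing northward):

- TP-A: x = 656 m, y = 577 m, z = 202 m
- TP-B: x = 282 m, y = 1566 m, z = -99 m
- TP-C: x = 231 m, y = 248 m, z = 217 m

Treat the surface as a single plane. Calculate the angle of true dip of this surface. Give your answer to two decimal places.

Two edge vectors: TP-A→TP-B = (-374, 989, -301), TP-A→TP-C = (-425, -329, 15).
Normal n = (TP-A→TP-B) × (TP-A→TP-C) = (-84194, 133535, 543371).
So ∂z/∂x = −n_x/n_z = 0.15495 and ∂z/∂y = −n_y/n_z = −0.24575.
Gradient magnitude |∇z| = √(a² + b²) = √(0.02401 + 0.06039) = 0.29052.
True dip = arctan(0.29052) = 16.20°, dipping toward NNW (azimuth ≈ 328°).

16.20°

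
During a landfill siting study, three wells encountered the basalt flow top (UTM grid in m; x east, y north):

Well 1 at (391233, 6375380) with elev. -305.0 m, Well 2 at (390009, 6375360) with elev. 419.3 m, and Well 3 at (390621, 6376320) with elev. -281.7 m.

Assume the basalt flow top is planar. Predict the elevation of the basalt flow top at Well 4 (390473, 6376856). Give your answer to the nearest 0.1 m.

Two edge vectors: Well 1→Well 2 = (-1224, -20, 724.3), Well 1→Well 3 = (-612, 940, 23.3).
Normal n = (Well 1→Well 2) × (Well 1→Well 3) = (-681308, -414752.4, -1162800).
So ∂z/∂x = −n_x/n_z = −0.585920193 and ∂z/∂y = −n_y/n_z = −0.356684211.
Intercept c from Well 1: -305 + 229231.31 + 2273997.38 = 2502923.70.
At (390473, 6376856): z = −228786.0 − 2274523.8 + 2502923.70 = -386.2 m.

-386.2 m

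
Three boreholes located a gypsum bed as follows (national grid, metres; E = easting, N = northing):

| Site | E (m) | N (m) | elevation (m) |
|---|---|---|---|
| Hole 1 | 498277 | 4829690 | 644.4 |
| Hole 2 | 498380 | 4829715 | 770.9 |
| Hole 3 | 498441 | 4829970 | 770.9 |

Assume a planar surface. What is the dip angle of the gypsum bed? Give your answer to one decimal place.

Two edge vectors: Hole 1→Hole 2 = (103, 25, 126.5), Hole 1→Hole 3 = (164, 280, 126.5).
Normal n = (Hole 1→Hole 2) × (Hole 1→Hole 3) = (-32257.5, 7716.5, 24740).
So ∂z/∂E = −n_x/n_z = 1.30386 and ∂z/∂N = −n_y/n_z = −0.31190.
Gradient magnitude |∇z| = √(a² + b²) = √(1.70005 + 0.09728) = 1.34065.
True dip = arctan(1.34065) = 53.3°, dipping toward WNW (azimuth ≈ 283°).

53.3°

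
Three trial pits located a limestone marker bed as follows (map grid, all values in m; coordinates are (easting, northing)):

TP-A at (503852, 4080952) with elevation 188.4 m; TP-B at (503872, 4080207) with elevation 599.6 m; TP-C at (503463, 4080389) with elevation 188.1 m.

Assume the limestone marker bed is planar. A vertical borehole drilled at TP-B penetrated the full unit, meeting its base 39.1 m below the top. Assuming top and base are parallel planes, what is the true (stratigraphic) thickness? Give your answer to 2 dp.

28.56 m

Let the plane be z = a·E + b·N + c.
TP-B−TP-A: 20a − 745b = 411.2;  TP-C−TP-A: −389a − 563b = −0.3.
Solving gives a = 0.76970, b = −0.53128.
|∇z| = √(a²+b²) = 0.93525, so dip δ = arctan(0.93525) = 43.08°.
True thickness = vertical thickness × cos δ = 39.1 × cos 43.08° = 28.56 m.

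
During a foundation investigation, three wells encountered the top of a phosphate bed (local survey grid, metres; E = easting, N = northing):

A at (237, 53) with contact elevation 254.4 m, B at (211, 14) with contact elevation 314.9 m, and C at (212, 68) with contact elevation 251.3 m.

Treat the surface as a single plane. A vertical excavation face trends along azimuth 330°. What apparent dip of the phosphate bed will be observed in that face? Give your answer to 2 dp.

Two edge vectors: A→B = (-26, -39, 60.5), A→C = (-25, 15, -3.1).
Normal n = (A→B) × (A→C) = (-786.6, -1593.1, -1365).
So ∂z/∂E = −n_x/n_z = −0.57626 and ∂z/∂N = −n_y/n_z = −1.16711.
Unit vector along 330° is (sin 330°, cos 330°) = (-0.5000, 0.8660).
Slope in that direction = a·(-0.5000) + b·(0.8660) = −0.72261.
Apparent dip = arctan|0.72261| = 35.85° (true dip is 52.5°, so apparent ≤ true as expected).

35.85°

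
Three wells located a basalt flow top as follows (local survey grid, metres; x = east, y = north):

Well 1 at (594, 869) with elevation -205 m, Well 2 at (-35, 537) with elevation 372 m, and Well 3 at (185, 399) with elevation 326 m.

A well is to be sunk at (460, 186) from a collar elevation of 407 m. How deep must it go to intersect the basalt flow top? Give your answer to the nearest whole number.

114 m

Let the plane be z = a·x + b·y + c.
Well 2−Well 1: −629a − 332b = 577;  Well 3−Well 1: −409a − 470b = 531.
Solving gives a = −0.59370, b = −0.61314.
Then c = -205 − a·594 − b·869 = 680.48.
At (460, 186): z_contact = −273.1 − 114.0 + 680.48 = 293.3 m.
Depth below ground = 407 − 293.3 = 114 m.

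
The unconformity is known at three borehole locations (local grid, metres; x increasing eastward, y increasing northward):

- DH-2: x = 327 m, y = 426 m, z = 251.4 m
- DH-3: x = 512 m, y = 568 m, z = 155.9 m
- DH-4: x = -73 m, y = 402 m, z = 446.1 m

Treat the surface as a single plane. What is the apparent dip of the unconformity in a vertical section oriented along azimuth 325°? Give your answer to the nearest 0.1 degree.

Let the plane be z = a·x + b·y + c.
DH-3−DH-2: 185a + 142b = −95.5;  DH-4−DH-2: −400a − 24b = 194.7.
Solving gives a = −0.48425, b = −0.04164.
Unit vector along 325° is (sin 325°, cos 325°) = (-0.5736, 0.8192).
Slope in that direction = a·(-0.5736) + b·(0.8192) = 0.24364.
Apparent dip = arctan|0.24364| = 13.7° (true dip is 25.9°, so apparent ≤ true as expected).

13.7°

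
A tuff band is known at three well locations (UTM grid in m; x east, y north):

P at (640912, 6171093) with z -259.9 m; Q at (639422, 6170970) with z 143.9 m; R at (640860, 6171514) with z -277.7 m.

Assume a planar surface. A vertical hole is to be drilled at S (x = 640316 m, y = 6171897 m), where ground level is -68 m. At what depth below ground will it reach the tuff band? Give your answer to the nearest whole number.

Two edge vectors: P→Q = (-1490, -123, 403.8), P→R = (-52, 421, -17.8).
Normal n = (P→Q) × (P→R) = (-167810.4, -47519.6, -633686).
So ∂z/∂x = −n_x/n_z = −0.26481633 and ∂z/∂y = −n_y/n_z = −0.07498919.
Intercept c from P: -259.9 + 169723.96 + 462765.27 = 632229.33.
At (640316, 6171897): z_contact = −169566.1 − 462825.6 + 632229.33 = -162.4 m.
Depth below ground = -68 − (-162.4) = 94 m.

94 m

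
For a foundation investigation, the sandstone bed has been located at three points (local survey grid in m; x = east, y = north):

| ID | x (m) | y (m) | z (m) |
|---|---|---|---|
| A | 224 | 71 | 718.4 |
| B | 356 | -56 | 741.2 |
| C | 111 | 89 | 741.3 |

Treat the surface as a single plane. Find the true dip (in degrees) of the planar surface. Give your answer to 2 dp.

28.53°

Let the plane be z = a·x + b·y + c.
B−A: 132a − 127b = 22.8;  C−A: −113a + 18b = 22.9.
Solving gives a = −0.27714, b = −0.46757.
Gradient magnitude |∇z| = √(a² + b²) = √(0.07680 + 0.21863) = 0.54353.
True dip = arctan(0.54353) = 28.53°, dipping toward NNE (azimuth ≈ 031°).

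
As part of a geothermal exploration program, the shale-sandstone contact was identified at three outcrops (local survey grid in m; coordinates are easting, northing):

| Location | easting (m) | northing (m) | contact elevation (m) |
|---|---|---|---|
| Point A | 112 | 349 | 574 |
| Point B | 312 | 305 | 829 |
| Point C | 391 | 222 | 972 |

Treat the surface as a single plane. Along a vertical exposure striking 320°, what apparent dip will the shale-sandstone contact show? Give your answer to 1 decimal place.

50.7°

Let the plane be z = a·easting + b·northing + c.
Point B−Point A: 200a − 44b = 255;  Point C−Point A: 279a − 127b = 398.
Solving gives a = 1.13327, b = −0.64424.
Unit vector along 320° is (sin 320°, cos 320°) = (-0.6428, 0.7660).
Slope in that direction = a·(-0.6428) + b·(0.7660) = −1.22197.
Apparent dip = arctan|1.22197| = 50.7° (true dip is 52.5°, so apparent ≤ true as expected).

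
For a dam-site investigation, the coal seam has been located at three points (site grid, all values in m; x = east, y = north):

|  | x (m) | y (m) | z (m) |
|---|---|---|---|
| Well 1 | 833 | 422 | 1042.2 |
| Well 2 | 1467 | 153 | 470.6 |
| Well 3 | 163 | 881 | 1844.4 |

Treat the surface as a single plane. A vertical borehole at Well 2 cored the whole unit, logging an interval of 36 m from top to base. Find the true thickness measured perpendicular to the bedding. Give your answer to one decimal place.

Let the plane be z = a·x + b·y + c.
Well 2−Well 1: 634a − 269b = −571.6;  Well 3−Well 1: −670a + 459b = 802.2.
Solving gives a = −0.42042, b = 1.13403.
|∇z| = √(a²+b²) = 1.20945, so dip δ = arctan(1.20945) = 50.42°.
True thickness = vertical thickness × cos δ = 36 × cos 50.42° = 22.9 m.

22.9 m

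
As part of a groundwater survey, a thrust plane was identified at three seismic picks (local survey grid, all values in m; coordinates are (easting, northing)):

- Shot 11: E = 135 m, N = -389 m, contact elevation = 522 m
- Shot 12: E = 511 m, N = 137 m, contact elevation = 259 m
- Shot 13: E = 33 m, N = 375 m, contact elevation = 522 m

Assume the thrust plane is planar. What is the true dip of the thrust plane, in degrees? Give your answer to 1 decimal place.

30.7°

Two edge vectors: Shot 11→Shot 12 = (376, 526, -263), Shot 11→Shot 13 = (-102, 764, 0).
Normal n = (Shot 11→Shot 12) × (Shot 11→Shot 13) = (200932, 26826, 340916).
So ∂z/∂E = −n_x/n_z = −0.58939 and ∂z/∂N = −n_y/n_z = −0.07869.
Gradient magnitude |∇z| = √(a² + b²) = √(0.34738 + 0.00619) = 0.59462.
True dip = arctan(0.59462) = 30.7°, dipping toward E (azimuth ≈ 082°).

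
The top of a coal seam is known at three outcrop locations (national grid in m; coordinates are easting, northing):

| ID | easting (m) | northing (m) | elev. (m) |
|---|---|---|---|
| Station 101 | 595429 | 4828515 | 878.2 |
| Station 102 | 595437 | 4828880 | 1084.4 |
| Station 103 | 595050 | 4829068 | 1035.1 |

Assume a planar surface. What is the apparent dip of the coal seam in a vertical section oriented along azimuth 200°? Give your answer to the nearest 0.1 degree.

33.4°

Let the plane be z = a·easting + b·northing + c.
Station 102−Station 101: 8a + 365b = 206.2;  Station 103−Station 101: −379a + 553b = 156.9.
Solving gives a = 0.39759, b = 0.55622.
Unit vector along 200° is (sin 200°, cos 200°) = (-0.3420, -0.9397).
Slope in that direction = a·(-0.3420) + b·(-0.9397) = −0.65866.
Apparent dip = arctan|0.65866| = 33.4° (true dip is 34.4°, so apparent ≤ true as expected).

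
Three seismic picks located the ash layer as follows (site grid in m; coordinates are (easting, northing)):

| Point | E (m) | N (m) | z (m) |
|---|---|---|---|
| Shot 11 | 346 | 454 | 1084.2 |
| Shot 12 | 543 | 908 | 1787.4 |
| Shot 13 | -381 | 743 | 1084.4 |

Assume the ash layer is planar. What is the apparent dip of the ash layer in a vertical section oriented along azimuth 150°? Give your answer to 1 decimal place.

Let the plane be z = a·E + b·N + c.
Shot 12−Shot 11: 197a + 454b = 703.2;  Shot 13−Shot 11: −727a + 289b = 0.2.
Solving gives a = 0.52491, b = 1.32113.
Unit vector along 150° is (sin 150°, cos 150°) = (0.5000, -0.8660).
Slope in that direction = a·(0.5000) + b·(-0.8660) = −0.88168.
Apparent dip = arctan|0.88168| = 41.4° (true dip is 54.9°, so apparent ≤ true as expected).

41.4°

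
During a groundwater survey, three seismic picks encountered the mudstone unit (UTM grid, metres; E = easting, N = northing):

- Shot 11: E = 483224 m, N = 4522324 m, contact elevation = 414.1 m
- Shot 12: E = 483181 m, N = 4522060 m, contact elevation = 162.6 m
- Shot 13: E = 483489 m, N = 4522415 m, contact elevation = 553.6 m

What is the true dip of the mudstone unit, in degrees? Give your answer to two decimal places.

43.30°

Let the plane be z = a·E + b·N + c.
Shot 12−Shot 11: −43a − 264b = −251.5;  Shot 13−Shot 11: 265a + 91b = 139.5.
Solving gives a = 0.21108, b = 0.91827.
Gradient magnitude |∇z| = √(a² + b²) = √(0.04456 + 0.84322) = 0.94222.
True dip = arctan(0.94222) = 43.30°, dipping toward SSW (azimuth ≈ 193°).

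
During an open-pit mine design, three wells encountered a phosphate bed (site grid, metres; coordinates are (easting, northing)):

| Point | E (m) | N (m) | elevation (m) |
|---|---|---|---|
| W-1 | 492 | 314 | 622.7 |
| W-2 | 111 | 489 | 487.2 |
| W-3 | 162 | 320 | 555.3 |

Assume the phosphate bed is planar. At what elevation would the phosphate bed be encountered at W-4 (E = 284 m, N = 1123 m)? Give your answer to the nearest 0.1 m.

Two edge vectors: W-1→W-2 = (-381, 175, -135.5), W-1→W-3 = (-330, 6, -67.4).
Normal n = (W-1→W-2) × (W-1→W-3) = (-10982, 19035.6, 55464).
So ∂z/∂E = −n_x/n_z = 0.198002 and ∂z/∂N = −n_y/n_z = −0.343206.
Intercept c from W-1: 622.7 − 97.42 + 107.77 = 633.05.
At (284, 1123): z = 56.2 − 385.4 + 633.05 = 303.9 m.

303.9 m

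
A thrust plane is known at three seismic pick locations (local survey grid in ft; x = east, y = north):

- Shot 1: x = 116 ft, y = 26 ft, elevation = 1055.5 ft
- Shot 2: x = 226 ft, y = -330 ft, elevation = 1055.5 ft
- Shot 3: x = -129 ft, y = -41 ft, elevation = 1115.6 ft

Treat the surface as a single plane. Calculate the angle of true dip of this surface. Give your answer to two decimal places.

Let the plane be z = a·x + b·y + c.
Shot 2−Shot 1: 110a − 356b = 0;  Shot 3−Shot 1: −245a − 67b = 60.1.
Solving gives a = −0.22619, b = −0.06989.
Gradient magnitude |∇z| = √(a² + b²) = √(0.05116 + 0.00488) = 0.23674.
True dip = arctan(0.23674) = 13.32°, dipping toward ENE (azimuth ≈ 073°).

13.32°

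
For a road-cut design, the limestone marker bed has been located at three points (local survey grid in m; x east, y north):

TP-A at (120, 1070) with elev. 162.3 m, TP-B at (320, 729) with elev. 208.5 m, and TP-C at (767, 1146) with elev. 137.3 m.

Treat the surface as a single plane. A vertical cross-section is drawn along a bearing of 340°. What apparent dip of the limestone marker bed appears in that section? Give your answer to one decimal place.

7.5°

Let the plane be z = a·x + b·y + c.
TP-B−TP-A: 200a − 341b = 46.2;  TP-C−TP-A: 647a + 76b = −25.
Solving gives a = −0.02126, b = −0.14795.
Unit vector along 340° is (sin 340°, cos 340°) = (-0.3420, 0.9397).
Slope in that direction = a·(-0.3420) + b·(0.9397) = −0.13176.
Apparent dip = arctan|0.13176| = 7.5° (true dip is 8.5°, so apparent ≤ true as expected).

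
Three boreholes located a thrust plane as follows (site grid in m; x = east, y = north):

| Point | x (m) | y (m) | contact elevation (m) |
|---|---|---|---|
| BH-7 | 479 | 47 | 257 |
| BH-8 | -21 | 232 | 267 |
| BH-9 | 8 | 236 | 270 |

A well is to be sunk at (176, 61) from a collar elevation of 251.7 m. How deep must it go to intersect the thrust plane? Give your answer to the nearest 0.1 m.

12.5 m

Let the plane be z = a·x + b·y + c.
BH-8−BH-7: −500a + 185b = 10;  BH-9−BH-7: −471a + 189b = 13.
Solving gives a = 0.06993, b = 0.24304.
Then c = 257 − a·479 − b·47 = 212.08.
At (176, 61): z_contact = 12.31 + 14.83 + 212.08 = 239.22 m.
Depth below ground = 251.7 − 239.22 = 12.5 m.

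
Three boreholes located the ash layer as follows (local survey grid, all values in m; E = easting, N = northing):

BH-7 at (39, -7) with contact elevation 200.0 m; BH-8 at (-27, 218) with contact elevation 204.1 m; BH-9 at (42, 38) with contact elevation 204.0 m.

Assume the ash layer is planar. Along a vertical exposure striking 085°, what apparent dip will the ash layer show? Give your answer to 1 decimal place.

Two edge vectors: BH-7→BH-8 = (-66, 225, 4.1), BH-7→BH-9 = (3, 45, 4).
Normal n = (BH-7→BH-8) × (BH-7→BH-9) = (715.5, 276.3, -3645).
So ∂z/∂E = −n_x/n_z = 0.19630 and ∂z/∂N = −n_y/n_z = 0.07580.
Unit vector along 085° is (sin 85°, cos 85°) = (0.9962, 0.0872).
Slope in that direction = a·(0.9962) + b·(0.0872) = 0.20216.
Apparent dip = arctan|0.20216| = 11.4° (true dip is 11.9°, so apparent ≤ true as expected).

11.4°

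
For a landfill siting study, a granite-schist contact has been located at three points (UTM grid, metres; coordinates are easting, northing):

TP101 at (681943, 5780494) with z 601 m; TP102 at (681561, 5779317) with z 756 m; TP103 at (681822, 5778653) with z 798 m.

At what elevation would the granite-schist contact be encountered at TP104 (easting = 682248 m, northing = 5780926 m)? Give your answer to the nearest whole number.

Let the plane be z = a·easting + b·northing + c.
TP102−TP101: −382a − 1177b = 155;  TP103−TP101: −121a − 1841b = 197.
Solving gives a = −0.09536681, b = −0.10073906.
Then c = 601 − a·681943 − b·5780494 = 647957.28.
At (682248, 5780926): z = −65063.8 − 582365.1 + 647957.28 = 528.4 m.

528 m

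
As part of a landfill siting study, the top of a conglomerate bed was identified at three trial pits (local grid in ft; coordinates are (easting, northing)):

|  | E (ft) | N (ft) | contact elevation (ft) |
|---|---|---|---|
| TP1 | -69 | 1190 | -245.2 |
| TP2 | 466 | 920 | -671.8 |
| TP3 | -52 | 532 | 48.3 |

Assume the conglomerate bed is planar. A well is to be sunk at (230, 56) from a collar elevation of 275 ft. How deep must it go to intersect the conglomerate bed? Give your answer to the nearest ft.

Let the plane be z = a·E + b·N + c.
TP2−TP1: 535a − 270b = −426.6;  TP3−TP1: 17a − 658b = 293.5.
Solving gives a = −1.03600, b = −0.47281.
Then c = -245.2 − a·-69 − b·1190 = 245.97.
At (230, 56): z_contact = −238.3 − 26.5 + 245.97 = -18.8 ft.
Depth below ground = 275 − (-18.8) = 294 ft.

294 ft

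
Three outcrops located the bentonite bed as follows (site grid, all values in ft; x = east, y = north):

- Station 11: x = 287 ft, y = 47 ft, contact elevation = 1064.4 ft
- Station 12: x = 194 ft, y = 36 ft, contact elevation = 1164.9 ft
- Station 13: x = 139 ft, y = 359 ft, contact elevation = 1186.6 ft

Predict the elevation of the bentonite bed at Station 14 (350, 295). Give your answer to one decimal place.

968.8 ft

Two edge vectors: Station 11→Station 12 = (-93, -11, 100.5), Station 11→Station 13 = (-148, 312, 122.2).
Normal n = (Station 11→Station 12) × (Station 11→Station 13) = (-32700.2, -3509.4, -30644).
So ∂z/∂x = −n_x/n_z = −1.06710 and ∂z/∂y = −n_y/n_z = −0.11452.
Intercept c from Station 11: 1064.4 + 306.26 + 5.38 = 1376.04.
At (350, 295): z = −373.5 − 33.8 + 1376.04 = 968.8 ft.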